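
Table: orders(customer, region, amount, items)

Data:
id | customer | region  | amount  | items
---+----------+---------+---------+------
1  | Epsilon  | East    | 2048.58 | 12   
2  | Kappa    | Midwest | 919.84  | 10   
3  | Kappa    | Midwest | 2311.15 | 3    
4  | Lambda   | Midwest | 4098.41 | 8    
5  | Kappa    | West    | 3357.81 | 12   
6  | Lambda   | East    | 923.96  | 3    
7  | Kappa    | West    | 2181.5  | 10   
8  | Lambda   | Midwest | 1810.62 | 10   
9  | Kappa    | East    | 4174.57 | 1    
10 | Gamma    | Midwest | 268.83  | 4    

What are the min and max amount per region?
SELECT region, MIN(amount), MAX(amount)
FROM orders
GROUP BY region

Result:
  East: min=923.96, max=4174.57
  Midwest: min=268.83, max=4098.41
  West: min=2181.50, max=3357.81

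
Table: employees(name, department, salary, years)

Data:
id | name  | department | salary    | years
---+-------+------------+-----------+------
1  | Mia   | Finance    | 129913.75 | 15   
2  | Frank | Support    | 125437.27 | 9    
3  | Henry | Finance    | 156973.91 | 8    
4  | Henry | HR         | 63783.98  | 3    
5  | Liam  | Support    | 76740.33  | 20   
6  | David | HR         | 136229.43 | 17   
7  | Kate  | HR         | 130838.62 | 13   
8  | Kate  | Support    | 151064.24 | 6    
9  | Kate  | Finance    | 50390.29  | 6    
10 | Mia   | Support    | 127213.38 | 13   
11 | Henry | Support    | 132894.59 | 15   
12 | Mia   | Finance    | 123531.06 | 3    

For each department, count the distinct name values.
SELECT department, COUNT(DISTINCT name)
FROM employees
GROUP BY department

Result:
  Finance: 3 distinct
  HR: 3 distinct
  Support: 5 distinct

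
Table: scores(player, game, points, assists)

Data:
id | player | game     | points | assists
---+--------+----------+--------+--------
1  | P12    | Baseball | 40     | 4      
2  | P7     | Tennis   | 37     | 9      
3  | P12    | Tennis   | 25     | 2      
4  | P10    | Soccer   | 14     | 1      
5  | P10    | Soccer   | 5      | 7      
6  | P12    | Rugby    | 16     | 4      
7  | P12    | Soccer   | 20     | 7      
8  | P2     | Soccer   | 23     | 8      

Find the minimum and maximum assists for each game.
SELECT game, MIN(assists), MAX(assists)
FROM scores
GROUP BY game

Result:
  Baseball: min=4, max=4
  Rugby: min=4, max=4
  Soccer: min=1, max=8
  Tennis: min=2, max=9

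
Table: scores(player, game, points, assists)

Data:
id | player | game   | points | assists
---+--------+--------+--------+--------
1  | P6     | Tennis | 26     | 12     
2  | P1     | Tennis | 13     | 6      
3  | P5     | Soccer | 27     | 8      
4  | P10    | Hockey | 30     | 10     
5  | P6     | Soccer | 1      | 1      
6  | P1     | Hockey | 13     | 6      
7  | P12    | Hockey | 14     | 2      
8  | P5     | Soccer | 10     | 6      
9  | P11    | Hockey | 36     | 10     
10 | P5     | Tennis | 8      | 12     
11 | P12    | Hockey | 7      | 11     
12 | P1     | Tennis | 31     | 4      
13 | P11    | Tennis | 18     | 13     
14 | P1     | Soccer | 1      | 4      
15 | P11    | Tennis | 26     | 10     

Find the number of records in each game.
SELECT game, COUNT(*) as count
FROM scores
GROUP BY game

Result:
  Hockey: 5
  Soccer: 4
  Tennis: 6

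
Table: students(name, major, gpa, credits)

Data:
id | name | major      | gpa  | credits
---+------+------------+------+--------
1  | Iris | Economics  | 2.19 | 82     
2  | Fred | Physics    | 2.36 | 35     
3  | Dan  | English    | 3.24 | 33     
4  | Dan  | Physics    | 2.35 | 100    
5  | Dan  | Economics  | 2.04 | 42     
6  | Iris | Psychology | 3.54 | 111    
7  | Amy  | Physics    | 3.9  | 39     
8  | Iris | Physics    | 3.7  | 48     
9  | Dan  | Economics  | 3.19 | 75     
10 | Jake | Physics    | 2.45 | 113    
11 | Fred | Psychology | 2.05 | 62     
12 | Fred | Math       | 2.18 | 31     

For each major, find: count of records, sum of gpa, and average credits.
SELECT major,
       COUNT(*) as cnt,
       SUM(gpa) as total_gpa,
       AVG(credits) as avg_credits
FROM students
GROUP BY major

Result:
  Economics: 3 records, 7.42 total gpa, 66.33 avg credits
  English: 1 records, 3.24 total gpa, 33.00 avg credits
  Math: 1 records, 2.18 total gpa, 31.00 avg credits
  Physics: 5 records, 14.76 total gpa, 67.00 avg credits
  Psychology: 2 records, 5.59 total gpa, 86.50 avg credits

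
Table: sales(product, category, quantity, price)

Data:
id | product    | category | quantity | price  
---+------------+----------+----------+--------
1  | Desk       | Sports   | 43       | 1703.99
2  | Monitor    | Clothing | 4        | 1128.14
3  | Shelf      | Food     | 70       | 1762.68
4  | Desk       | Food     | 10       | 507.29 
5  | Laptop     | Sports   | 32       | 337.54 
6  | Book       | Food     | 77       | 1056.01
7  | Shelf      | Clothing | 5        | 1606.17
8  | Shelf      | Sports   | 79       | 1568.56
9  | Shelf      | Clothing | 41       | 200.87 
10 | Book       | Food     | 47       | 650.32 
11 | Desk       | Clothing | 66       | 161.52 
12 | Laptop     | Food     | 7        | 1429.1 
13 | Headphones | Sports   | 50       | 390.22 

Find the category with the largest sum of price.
SELECT category, SUM(price) as val
FROM sales
GROUP BY category
ORDER BY val DESC
LIMIT 1

Result: Food with sum(price) = 5405.40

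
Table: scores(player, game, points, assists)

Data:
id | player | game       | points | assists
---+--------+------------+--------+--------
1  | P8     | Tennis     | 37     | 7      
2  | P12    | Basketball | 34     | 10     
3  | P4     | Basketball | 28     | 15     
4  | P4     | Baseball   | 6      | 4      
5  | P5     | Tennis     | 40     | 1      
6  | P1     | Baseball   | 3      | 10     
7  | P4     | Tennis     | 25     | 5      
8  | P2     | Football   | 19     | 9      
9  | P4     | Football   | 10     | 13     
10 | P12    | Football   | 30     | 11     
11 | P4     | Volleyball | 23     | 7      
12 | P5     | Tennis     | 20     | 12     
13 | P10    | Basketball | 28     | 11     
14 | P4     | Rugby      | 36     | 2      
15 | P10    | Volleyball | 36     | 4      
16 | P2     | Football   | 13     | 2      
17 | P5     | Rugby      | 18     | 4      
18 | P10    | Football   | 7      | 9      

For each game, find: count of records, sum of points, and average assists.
SELECT game,
       COUNT(*) as cnt,
       SUM(points) as total_points,
       AVG(assists) as avg_assists
FROM scores
GROUP BY game

Result:
  Baseball: 2 records, 9 total points, 7.00 avg assists
  Basketball: 3 records, 90 total points, 12.00 avg assists
  Football: 5 records, 79 total points, 8.80 avg assists
  Rugby: 2 records, 54 total points, 3.00 avg assists
  Tennis: 4 records, 122 total points, 6.25 avg assists
  Volleyball: 2 records, 59 total points, 5.50 avg assists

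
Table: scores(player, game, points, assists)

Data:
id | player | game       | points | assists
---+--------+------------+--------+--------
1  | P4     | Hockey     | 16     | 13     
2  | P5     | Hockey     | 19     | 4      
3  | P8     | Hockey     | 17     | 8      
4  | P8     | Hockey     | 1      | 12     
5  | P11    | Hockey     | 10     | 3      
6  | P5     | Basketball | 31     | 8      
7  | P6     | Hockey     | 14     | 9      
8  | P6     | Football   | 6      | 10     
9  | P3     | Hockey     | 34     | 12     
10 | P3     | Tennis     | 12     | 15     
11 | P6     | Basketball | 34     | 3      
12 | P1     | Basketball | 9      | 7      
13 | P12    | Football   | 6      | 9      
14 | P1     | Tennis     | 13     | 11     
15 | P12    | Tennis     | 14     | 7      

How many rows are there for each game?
SELECT game, COUNT(*) as count
FROM scores
GROUP BY game

Result:
  Basketball: 3
  Football: 2
  Hockey: 7
  Tennis: 3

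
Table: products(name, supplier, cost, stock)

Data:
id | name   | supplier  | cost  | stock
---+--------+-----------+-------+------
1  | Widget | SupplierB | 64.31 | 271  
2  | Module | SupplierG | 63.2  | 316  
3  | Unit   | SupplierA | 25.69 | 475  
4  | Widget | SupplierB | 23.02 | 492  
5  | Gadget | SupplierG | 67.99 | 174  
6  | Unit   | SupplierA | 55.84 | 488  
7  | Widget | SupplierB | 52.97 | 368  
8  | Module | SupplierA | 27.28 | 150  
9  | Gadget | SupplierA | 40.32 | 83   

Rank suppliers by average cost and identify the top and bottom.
SELECT supplier, AVG(cost)
FROM products
GROUP BY supplier
ORDER BY AVG(cost)

All groups:
  SupplierA: 37.28
  SupplierB: 46.77
  SupplierG: 65.60

Highest: SupplierG (65.60)
Lowest: SupplierA (37.28)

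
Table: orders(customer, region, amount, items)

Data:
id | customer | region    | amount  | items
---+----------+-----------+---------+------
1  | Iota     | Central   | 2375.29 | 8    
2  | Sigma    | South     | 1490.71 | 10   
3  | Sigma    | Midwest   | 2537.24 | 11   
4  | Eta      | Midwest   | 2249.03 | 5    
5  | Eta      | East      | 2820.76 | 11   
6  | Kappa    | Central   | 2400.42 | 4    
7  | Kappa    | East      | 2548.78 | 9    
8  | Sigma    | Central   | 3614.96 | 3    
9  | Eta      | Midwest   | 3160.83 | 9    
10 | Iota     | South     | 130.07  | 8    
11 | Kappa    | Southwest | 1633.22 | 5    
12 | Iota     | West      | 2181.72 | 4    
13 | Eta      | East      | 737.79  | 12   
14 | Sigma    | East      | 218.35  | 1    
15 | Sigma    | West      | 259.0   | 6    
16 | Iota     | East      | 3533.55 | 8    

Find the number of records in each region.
SELECT region, COUNT(*) as count
FROM orders
GROUP BY region

Result:
  Central: 3
  East: 5
  Midwest: 3
  South: 2
  Southwest: 1
  West: 2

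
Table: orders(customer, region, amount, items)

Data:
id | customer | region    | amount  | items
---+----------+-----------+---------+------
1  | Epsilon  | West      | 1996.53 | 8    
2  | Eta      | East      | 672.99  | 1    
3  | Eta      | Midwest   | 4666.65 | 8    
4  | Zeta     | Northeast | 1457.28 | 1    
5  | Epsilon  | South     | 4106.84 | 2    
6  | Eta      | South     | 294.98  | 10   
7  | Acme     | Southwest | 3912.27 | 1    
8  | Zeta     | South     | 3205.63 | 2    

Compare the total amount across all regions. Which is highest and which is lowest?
SELECT region, SUM(amount)
FROM orders
GROUP BY region
ORDER BY SUM(amount)

All groups:
  East: 672.99
  Northeast: 1457.28
  West: 1996.53
  Southwest: 3912.27
  Midwest: 4666.65
  South: 7607.45

Highest: South (7607.45)
Lowest: East (672.99)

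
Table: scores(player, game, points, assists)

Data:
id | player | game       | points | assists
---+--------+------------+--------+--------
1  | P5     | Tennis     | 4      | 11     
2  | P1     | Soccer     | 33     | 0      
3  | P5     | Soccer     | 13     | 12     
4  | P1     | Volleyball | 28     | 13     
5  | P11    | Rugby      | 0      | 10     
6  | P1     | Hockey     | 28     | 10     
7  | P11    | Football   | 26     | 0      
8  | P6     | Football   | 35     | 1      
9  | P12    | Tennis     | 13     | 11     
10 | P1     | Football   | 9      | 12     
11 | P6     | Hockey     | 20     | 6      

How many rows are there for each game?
SELECT game, COUNT(*) as count
FROM scores
GROUP BY game

Result:
  Football: 3
  Hockey: 2
  Rugby: 1
  Soccer: 2
  Tennis: 2
  Volleyball: 1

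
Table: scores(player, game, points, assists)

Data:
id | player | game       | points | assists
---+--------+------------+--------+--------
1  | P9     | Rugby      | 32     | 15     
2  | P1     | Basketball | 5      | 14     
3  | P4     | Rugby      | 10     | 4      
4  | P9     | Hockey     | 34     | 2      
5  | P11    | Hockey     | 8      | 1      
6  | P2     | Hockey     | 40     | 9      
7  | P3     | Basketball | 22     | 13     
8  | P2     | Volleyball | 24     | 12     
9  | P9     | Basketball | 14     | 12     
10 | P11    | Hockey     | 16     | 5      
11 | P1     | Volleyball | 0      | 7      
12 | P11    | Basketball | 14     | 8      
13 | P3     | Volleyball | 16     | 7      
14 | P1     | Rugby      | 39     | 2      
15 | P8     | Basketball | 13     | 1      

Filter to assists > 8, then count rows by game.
SELECT game, COUNT(*)
FROM scores
WHERE assists > 8
GROUP BY game

Note: WHERE filters rows before grouping.

Result:
  Basketball: 3
  Hockey: 1
  Rugby: 1
  Volleyball: 1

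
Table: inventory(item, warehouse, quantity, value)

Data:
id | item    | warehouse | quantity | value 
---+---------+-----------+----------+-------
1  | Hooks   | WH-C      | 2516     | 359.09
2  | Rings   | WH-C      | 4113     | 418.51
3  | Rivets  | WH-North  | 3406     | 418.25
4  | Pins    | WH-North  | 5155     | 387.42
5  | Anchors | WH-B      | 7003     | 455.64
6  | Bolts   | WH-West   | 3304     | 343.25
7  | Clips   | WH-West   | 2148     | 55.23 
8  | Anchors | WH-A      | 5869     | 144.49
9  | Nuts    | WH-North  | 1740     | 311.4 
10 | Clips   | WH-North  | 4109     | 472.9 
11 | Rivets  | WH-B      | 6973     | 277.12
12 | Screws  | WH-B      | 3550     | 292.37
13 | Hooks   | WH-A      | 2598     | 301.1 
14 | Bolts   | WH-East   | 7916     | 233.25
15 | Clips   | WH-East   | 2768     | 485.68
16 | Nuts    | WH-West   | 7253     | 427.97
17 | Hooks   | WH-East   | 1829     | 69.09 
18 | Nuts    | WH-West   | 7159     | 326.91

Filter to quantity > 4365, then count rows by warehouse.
SELECT warehouse, COUNT(*)
FROM inventory
WHERE quantity > 4365
GROUP BY warehouse

Note: WHERE filters rows before grouping.

Result:
  WH-A: 1
  WH-B: 2
  WH-East: 1
  WH-North: 1
  WH-West: 2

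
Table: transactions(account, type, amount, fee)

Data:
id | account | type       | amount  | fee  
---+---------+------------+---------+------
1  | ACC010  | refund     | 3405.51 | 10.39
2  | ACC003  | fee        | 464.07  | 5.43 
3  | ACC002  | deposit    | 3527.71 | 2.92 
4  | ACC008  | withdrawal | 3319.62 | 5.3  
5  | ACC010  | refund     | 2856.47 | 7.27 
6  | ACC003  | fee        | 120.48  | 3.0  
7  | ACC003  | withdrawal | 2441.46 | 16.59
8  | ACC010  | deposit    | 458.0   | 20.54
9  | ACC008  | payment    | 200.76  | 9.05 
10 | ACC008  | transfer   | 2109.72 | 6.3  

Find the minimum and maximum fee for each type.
SELECT type, MIN(fee), MAX(fee)
FROM transactions
GROUP BY type

Result:
  deposit: min=2.92, max=20.54
  fee: min=3.00, max=5.43
  payment: min=9.05, max=9.05
  refund: min=7.27, max=10.39
  transfer: min=6.30, max=6.30
  withdrawal: min=5.30, max=16.59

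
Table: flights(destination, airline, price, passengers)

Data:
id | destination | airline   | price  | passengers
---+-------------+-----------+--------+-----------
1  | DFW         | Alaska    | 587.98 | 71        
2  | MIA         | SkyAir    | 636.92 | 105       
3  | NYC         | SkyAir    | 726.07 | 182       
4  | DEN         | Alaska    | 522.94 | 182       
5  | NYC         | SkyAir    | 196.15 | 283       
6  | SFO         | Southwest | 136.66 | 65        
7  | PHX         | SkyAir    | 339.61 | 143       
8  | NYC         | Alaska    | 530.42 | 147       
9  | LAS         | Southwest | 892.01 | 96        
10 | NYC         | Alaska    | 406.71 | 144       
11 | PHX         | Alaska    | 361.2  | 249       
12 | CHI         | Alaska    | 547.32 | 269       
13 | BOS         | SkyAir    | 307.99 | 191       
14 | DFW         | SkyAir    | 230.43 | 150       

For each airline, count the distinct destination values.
SELECT airline, COUNT(DISTINCT destination)
FROM flights
GROUP BY airline

Result:
  Alaska: 5 distinct
  SkyAir: 5 distinct
  Southwest: 2 distinct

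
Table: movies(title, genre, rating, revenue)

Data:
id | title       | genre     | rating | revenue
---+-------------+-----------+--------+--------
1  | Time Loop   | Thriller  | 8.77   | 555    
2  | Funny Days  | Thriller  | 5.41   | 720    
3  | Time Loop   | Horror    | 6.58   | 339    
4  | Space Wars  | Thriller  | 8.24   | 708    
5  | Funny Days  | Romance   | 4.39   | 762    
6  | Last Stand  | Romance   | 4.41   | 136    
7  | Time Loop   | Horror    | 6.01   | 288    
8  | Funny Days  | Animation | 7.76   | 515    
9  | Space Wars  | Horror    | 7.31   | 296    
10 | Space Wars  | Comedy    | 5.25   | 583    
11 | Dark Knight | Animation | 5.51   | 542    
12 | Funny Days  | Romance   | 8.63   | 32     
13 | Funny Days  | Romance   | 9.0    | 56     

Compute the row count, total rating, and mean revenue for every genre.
SELECT genre,
       COUNT(*) as cnt,
       SUM(rating) as total_rating,
       AVG(revenue) as avg_revenue
FROM movies
GROUP BY genre

Result:
  Animation: 2 records, 13.27 total rating, 528.50 avg revenue
  Comedy: 1 records, 5.25 total rating, 583.00 avg revenue
  Horror: 3 records, 19.90 total rating, 307.67 avg revenue
  Romance: 4 records, 26.43 total rating, 246.50 avg revenue
  Thriller: 3 records, 22.42 total rating, 661.00 avg revenue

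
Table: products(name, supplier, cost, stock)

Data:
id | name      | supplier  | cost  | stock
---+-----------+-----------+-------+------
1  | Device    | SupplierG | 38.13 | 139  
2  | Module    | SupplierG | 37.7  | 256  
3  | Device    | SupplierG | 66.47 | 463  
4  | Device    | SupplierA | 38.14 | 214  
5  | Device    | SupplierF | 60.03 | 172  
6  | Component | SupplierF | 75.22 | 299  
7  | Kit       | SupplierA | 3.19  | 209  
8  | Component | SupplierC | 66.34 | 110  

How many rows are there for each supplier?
SELECT supplier, COUNT(*) as count
FROM products
GROUP BY supplier

Result:
  SupplierA: 2
  SupplierC: 1
  SupplierF: 2
  SupplierG: 3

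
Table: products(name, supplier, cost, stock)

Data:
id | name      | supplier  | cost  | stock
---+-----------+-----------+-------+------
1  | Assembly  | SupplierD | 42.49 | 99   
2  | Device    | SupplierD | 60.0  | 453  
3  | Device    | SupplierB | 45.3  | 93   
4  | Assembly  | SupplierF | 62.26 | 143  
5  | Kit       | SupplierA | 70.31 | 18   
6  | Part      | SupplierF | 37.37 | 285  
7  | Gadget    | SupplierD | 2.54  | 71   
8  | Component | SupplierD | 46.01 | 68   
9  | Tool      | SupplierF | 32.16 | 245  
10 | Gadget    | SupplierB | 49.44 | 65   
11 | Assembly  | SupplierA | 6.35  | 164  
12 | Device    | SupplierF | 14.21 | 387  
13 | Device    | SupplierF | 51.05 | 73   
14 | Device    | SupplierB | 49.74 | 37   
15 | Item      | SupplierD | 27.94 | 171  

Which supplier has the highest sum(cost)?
SELECT supplier, SUM(cost) as val
FROM products
GROUP BY supplier
ORDER BY val DESC
LIMIT 1

Result: SupplierF with sum(cost) = 197.05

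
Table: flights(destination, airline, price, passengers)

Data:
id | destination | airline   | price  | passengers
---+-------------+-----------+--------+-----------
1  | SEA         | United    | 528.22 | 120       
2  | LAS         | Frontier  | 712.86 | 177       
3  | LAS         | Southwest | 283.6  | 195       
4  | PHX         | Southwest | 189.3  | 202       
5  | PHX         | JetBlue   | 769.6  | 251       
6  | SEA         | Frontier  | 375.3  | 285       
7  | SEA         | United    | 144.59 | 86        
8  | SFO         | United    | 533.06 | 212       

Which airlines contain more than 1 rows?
SELECT airline, COUNT(*) as cnt
FROM flights
GROUP BY airline
HAVING COUNT(*) > 1

Result:
  Frontier: 2
  Southwest: 2
  United: 3

Note: HAVING filters groups after aggregation, WHERE filters rows before.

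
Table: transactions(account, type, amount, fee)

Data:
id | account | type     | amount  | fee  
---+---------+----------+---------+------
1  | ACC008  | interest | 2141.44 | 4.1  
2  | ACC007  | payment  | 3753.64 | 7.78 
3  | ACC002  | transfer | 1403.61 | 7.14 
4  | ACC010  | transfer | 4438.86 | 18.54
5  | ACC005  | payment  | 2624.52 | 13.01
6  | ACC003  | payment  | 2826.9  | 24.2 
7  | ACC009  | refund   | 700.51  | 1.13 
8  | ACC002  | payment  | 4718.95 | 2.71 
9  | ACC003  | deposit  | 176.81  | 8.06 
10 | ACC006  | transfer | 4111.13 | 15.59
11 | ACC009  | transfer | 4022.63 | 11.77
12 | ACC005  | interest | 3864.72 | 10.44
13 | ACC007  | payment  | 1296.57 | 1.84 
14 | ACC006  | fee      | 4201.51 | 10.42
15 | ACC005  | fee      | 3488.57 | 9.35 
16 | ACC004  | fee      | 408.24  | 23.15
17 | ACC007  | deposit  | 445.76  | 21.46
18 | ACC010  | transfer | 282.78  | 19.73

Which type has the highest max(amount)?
SELECT type, MAX(amount) as val
FROM transactions
GROUP BY type
ORDER BY val DESC
LIMIT 1

Result: payment with max(amount) = 4718.95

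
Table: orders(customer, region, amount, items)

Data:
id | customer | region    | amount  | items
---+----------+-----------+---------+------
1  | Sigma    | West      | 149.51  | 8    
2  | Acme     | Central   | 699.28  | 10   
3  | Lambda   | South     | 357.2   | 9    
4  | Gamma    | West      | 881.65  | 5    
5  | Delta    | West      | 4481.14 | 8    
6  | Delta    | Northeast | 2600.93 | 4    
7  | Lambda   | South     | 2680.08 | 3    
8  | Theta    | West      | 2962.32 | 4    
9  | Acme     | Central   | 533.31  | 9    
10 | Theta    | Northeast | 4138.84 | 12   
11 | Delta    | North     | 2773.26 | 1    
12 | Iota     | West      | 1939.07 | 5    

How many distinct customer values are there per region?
SELECT region, COUNT(DISTINCT customer)
FROM orders
GROUP BY region

Result:
  Central: 1 distinct
  North: 1 distinct
  Northeast: 2 distinct
  South: 1 distinct
  West: 5 distinct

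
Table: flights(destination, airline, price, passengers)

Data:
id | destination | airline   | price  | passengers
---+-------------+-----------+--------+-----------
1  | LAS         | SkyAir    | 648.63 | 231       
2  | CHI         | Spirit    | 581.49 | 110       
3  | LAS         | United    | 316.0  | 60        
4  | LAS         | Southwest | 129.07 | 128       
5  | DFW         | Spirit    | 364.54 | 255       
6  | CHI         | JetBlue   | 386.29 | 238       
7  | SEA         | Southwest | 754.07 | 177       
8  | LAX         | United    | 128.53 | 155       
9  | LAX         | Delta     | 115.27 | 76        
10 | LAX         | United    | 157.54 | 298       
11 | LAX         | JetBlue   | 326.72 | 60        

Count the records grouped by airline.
SELECT airline, COUNT(*) as count
FROM flights
GROUP BY airline

Result:
  Delta: 1
  JetBlue: 2
  SkyAir: 1
  Southwest: 2
  Spirit: 2
  United: 3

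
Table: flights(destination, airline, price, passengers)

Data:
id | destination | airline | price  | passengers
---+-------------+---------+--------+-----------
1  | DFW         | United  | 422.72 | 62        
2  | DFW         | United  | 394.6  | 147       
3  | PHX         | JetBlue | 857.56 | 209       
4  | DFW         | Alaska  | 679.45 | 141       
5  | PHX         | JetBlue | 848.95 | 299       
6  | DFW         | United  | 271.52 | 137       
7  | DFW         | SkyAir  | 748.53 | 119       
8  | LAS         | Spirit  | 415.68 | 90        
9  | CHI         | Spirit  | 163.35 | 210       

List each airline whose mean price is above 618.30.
SELECT airline, AVG(price)
FROM flights
GROUP BY airline
HAVING AVG(price) > 618.30

Result:
  Alaska: avg=679.45
  JetBlue: avg=853.26
  SkyAir: avg=748.53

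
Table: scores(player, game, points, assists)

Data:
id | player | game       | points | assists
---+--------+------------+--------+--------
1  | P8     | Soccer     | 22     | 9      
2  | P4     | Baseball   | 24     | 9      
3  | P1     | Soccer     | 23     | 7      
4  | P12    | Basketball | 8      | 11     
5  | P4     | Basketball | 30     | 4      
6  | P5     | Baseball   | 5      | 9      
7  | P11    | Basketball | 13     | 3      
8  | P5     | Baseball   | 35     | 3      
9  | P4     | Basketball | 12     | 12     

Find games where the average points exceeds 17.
SELECT game, AVG(points)
FROM scores
GROUP BY game
HAVING AVG(points) > 17

Result:
  Baseball: avg=21.33
  Soccer: avg=22.50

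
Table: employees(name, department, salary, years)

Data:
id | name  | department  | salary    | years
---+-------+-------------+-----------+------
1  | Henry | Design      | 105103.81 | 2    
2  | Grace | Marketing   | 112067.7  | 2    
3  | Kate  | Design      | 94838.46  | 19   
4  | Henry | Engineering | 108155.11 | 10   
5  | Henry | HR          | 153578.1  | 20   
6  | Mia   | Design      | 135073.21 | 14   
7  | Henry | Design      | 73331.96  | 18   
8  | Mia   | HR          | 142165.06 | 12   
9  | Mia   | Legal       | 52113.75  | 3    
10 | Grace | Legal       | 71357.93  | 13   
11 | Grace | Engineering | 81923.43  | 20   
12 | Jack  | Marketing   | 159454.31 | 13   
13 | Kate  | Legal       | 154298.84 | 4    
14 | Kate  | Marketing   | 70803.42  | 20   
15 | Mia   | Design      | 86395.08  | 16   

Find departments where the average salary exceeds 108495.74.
SELECT department, AVG(salary)
FROM employees
GROUP BY department
HAVING AVG(salary) > 108495.74

Result:
  HR: avg=147871.58
  Marketing: avg=114108.48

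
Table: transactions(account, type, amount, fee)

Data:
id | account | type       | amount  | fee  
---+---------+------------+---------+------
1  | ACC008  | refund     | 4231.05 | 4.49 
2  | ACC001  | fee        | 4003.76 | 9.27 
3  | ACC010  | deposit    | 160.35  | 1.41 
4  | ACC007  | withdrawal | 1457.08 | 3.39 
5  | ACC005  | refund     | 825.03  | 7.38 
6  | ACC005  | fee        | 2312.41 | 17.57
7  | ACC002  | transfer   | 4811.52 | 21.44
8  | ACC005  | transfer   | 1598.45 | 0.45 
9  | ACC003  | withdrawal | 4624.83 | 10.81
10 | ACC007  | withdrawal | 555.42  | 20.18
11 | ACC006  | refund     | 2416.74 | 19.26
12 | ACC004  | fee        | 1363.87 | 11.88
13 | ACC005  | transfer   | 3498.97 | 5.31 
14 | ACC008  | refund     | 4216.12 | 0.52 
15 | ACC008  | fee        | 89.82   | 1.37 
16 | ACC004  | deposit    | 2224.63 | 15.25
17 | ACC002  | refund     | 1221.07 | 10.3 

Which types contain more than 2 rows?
SELECT type, COUNT(*) as cnt
FROM transactions
GROUP BY type
HAVING COUNT(*) > 2

Result:
  fee: 4
  refund: 5
  transfer: 3
  withdrawal: 3

Note: HAVING filters groups after aggregation, WHERE filters rows before.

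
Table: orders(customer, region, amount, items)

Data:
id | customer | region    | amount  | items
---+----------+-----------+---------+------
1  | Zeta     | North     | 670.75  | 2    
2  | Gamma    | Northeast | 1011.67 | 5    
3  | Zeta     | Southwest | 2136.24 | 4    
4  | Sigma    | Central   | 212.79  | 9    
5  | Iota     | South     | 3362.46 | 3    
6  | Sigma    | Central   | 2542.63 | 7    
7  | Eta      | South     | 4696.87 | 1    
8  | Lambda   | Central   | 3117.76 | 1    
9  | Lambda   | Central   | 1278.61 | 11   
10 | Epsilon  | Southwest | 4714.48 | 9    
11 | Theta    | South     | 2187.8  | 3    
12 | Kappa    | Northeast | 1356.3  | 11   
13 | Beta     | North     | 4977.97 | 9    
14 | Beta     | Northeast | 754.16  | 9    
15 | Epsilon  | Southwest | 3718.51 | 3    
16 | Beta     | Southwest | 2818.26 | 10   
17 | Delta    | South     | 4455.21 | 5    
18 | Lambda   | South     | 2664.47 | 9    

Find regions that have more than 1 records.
SELECT region, COUNT(*) as cnt
FROM orders
GROUP BY region
HAVING COUNT(*) > 1

Result:
  Central: 4
  North: 2
  Northeast: 3
  South: 5
  Southwest: 4

Note: HAVING filters groups after aggregation, WHERE filters rows before.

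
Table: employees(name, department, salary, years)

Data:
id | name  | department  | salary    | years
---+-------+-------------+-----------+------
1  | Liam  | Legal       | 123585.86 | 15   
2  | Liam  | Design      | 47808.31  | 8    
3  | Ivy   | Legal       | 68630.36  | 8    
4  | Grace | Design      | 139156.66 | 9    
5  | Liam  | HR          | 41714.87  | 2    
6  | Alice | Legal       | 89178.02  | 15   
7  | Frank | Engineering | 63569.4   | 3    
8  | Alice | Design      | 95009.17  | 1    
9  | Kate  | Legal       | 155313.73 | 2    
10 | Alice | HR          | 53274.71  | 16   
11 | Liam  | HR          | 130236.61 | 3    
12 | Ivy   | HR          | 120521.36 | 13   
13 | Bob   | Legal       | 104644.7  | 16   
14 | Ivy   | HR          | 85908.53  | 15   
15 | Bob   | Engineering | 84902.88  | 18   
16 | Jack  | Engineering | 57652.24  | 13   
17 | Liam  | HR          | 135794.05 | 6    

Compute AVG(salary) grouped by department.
SELECT department, AVG(salary) as result
FROM employees
GROUP BY department

Result:
  Design: 93991.38
  Engineering: 68708.17
  HR: 94575.02
  Legal: 108270.53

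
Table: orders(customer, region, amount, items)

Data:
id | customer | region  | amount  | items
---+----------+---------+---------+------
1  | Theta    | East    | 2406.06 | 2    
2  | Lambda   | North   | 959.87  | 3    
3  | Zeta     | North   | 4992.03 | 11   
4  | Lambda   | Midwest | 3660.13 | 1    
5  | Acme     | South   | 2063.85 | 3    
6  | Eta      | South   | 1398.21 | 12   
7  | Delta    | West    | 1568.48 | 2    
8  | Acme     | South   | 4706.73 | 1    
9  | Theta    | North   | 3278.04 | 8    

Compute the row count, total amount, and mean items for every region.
SELECT region,
       COUNT(*) as cnt,
       SUM(amount) as total_amount,
       AVG(items) as avg_items
FROM orders
GROUP BY region

Result:
  East: 1 records, 2406.06 total amount, 2.00 avg items
  Midwest: 1 records, 3660.13 total amount, 1.00 avg items
  North: 3 records, 9229.94 total amount, 7.33 avg items
  South: 3 records, 8168.79 total amount, 5.33 avg items
  West: 1 records, 1568.48 total amount, 2.00 avg items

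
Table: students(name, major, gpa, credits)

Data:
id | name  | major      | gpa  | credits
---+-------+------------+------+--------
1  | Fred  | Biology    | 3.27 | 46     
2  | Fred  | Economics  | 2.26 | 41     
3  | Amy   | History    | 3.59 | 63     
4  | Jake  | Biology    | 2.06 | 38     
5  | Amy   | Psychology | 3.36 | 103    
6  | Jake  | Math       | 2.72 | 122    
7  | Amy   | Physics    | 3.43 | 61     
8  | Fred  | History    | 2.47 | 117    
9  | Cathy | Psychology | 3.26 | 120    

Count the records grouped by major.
SELECT major, COUNT(*) as count
FROM students
GROUP BY major

Result:
  Biology: 2
  Economics: 1
  History: 2
  Math: 1
  Physics: 1
  Psychology: 2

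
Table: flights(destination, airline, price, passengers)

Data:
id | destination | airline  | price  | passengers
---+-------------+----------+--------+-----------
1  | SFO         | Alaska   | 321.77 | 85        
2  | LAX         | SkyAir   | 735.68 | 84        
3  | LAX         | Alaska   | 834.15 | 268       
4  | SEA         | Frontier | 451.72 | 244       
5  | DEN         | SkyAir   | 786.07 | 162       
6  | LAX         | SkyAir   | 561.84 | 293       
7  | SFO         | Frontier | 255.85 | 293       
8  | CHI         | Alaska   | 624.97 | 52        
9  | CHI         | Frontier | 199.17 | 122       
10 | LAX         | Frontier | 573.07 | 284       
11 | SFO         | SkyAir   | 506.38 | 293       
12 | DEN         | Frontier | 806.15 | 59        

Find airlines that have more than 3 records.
SELECT airline, COUNT(*) as cnt
FROM flights
GROUP BY airline
HAVING COUNT(*) > 3

Result:
  Frontier: 5
  SkyAir: 4

Note: HAVING filters groups after aggregation, WHERE filters rows before.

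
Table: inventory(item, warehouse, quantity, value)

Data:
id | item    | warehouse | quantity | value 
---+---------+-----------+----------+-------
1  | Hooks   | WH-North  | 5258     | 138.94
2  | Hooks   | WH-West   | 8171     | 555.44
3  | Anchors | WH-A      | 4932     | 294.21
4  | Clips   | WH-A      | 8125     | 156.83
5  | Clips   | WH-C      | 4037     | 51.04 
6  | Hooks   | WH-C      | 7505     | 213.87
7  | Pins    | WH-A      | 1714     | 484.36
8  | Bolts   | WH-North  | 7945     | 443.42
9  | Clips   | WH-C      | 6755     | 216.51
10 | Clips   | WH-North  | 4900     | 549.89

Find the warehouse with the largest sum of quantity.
SELECT warehouse, SUM(quantity) as val
FROM inventory
GROUP BY warehouse
ORDER BY val DESC
LIMIT 1

Result: WH-C with sum(quantity) = 18297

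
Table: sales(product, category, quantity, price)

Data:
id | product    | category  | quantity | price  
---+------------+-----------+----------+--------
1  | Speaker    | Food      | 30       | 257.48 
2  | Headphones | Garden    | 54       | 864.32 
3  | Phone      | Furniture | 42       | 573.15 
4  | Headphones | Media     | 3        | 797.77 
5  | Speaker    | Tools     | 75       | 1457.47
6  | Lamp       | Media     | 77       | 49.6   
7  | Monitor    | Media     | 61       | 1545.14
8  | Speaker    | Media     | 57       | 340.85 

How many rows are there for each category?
SELECT category, COUNT(*) as count
FROM sales
GROUP BY category

Result:
  Food: 1
  Furniture: 1
  Garden: 1
  Media: 4
  Tools: 1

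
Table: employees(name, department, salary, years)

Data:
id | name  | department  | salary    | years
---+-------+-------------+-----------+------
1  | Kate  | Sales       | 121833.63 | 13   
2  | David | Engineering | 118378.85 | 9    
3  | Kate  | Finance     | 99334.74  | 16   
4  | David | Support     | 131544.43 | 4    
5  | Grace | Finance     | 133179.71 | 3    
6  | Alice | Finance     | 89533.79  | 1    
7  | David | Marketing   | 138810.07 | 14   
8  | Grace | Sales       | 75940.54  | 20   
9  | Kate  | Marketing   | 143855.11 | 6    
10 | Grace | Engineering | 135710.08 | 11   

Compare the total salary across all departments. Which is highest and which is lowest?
SELECT department, SUM(salary)
FROM employees
GROUP BY department
ORDER BY SUM(salary)

All groups:
  Support: 131544.43
  Sales: 197774.17
  Engineering: 254088.93
  Marketing: 282665.18
  Finance: 322048.24

Highest: Finance (322048.24)
Lowest: Support (131544.43)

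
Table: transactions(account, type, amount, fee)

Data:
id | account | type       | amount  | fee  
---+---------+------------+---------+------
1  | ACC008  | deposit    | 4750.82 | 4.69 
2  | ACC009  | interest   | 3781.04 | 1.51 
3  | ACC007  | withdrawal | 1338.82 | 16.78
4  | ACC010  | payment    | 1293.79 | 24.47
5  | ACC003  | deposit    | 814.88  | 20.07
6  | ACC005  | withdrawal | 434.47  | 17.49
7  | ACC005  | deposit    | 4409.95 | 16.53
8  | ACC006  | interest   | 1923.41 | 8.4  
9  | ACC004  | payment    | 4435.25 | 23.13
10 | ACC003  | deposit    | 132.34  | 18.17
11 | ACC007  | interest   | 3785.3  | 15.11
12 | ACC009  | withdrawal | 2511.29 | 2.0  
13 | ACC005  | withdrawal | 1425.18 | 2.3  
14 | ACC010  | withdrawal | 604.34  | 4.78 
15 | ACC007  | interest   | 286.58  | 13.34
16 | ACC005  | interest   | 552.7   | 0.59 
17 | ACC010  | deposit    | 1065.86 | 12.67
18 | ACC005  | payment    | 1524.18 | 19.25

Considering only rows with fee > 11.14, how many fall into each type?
SELECT type, COUNT(*)
FROM transactions
WHERE fee > 11.14
GROUP BY type

Note: WHERE filters rows before grouping.

Result:
  deposit: 4
  interest: 2
  payment: 3
  withdrawal: 2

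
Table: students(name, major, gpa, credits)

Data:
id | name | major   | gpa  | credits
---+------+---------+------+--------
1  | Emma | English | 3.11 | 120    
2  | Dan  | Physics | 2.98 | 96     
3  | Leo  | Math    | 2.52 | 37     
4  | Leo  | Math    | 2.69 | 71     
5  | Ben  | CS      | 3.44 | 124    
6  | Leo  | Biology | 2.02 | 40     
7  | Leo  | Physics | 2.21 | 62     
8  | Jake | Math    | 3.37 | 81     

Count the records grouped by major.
SELECT major, COUNT(*) as count
FROM students
GROUP BY major

Result:
  Biology: 1
  CS: 1
  English: 1
  Math: 3
  Physics: 2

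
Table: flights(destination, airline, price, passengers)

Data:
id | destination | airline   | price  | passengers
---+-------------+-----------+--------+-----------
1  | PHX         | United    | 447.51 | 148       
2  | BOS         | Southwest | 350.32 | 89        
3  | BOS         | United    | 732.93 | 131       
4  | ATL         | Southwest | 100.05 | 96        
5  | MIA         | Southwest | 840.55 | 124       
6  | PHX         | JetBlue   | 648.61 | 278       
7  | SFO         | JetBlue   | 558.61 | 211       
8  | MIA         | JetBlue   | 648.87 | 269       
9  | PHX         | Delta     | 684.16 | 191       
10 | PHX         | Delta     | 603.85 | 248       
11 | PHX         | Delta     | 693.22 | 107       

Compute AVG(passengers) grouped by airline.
SELECT airline, AVG(passengers) as result
FROM flights
GROUP BY airline

Result:
  Delta: 182.00
  JetBlue: 252.67
  Southwest: 103.00
  United: 139.50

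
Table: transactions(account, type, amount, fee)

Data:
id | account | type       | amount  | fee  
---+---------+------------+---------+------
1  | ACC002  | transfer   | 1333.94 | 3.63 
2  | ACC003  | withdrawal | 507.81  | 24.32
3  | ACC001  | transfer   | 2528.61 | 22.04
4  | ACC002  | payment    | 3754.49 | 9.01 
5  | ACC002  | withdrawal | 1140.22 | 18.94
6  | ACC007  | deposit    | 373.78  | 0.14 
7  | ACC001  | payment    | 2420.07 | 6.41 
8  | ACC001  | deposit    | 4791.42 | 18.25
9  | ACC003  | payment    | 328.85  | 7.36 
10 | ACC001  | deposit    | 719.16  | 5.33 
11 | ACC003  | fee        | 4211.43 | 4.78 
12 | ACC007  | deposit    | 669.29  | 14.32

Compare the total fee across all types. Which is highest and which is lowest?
SELECT type, SUM(fee)
FROM transactions
GROUP BY type
ORDER BY SUM(fee)

All groups:
  fee: 4.78
  payment: 22.78
  transfer: 25.67
  deposit: 38.04
  withdrawal: 43.26

Highest: withdrawal (43.26)
Lowest: fee (4.78)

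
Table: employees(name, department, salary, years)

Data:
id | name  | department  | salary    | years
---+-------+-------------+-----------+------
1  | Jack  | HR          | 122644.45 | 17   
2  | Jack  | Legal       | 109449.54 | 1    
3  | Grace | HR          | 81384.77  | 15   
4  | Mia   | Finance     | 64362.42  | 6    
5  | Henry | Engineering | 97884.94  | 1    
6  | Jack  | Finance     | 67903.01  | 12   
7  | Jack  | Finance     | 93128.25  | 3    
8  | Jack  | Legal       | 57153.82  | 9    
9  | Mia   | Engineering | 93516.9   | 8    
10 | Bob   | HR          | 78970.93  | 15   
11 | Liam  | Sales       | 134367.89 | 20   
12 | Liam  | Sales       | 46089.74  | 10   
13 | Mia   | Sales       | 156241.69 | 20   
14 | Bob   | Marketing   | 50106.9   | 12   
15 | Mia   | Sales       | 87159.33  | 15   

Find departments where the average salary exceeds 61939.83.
SELECT department, AVG(salary)
FROM employees
GROUP BY department
HAVING AVG(salary) > 61939.83

Result:
  Engineering: avg=95700.92
  Finance: avg=75131.23
  HR: avg=94333.38
  Legal: avg=83301.68
  Sales: avg=105964.66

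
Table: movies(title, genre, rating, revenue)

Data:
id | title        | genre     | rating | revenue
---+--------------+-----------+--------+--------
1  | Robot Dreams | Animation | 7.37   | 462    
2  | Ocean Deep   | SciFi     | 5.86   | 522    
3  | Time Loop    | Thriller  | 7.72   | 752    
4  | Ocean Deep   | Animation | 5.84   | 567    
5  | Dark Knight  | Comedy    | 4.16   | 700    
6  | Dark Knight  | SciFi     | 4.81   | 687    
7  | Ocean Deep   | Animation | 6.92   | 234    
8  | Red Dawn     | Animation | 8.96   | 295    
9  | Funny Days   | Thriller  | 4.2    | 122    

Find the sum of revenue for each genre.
SELECT genre, SUM(revenue) as result
FROM movies
GROUP BY genre

Result:
  Animation: 1558
  Comedy: 700
  SciFi: 1209
  Thriller: 874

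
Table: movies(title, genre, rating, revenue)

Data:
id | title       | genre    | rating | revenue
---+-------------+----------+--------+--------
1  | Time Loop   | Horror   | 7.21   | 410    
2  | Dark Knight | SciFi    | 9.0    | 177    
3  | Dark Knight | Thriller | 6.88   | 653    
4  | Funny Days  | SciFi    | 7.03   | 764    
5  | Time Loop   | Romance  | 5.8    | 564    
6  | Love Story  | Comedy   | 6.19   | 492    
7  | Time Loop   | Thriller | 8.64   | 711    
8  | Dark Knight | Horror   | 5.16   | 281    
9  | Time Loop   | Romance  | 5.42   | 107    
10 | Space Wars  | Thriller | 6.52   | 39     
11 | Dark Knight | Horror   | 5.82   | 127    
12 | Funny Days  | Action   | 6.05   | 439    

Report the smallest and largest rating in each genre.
SELECT genre, MIN(rating), MAX(rating)
FROM movies
GROUP BY genre

Result:
  Action: min=6.05, max=6.05
  Comedy: min=6.19, max=6.19
  Horror: min=5.16, max=7.21
  Romance: min=5.42, max=5.80
  SciFi: min=7.03, max=9.00
  Thriller: min=6.52, max=8.64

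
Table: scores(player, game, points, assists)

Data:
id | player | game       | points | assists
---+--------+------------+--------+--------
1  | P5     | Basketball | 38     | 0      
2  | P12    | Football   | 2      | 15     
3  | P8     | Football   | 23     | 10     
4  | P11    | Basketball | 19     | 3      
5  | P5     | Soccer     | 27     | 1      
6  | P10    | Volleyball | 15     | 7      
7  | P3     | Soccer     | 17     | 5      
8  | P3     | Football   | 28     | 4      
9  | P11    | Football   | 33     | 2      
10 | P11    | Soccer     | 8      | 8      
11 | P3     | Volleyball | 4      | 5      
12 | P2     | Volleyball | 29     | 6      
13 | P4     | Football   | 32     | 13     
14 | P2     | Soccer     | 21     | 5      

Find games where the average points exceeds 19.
SELECT game, AVG(points)
FROM scores
GROUP BY game
HAVING AVG(points) > 19

Result:
  Basketball: avg=28.50
  Football: avg=23.60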